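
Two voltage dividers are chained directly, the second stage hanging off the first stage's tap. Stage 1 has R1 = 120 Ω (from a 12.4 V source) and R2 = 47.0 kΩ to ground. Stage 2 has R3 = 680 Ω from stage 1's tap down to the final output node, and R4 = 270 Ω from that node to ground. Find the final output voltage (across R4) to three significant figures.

V_out ≈ 3.12 V

Stage 2 presents R3+R4 = 950.0 Ω as a load on stage 1's tap.
Stage 1's lower leg becomes R2‖(R3+R4) = 931.2 Ω, so V_mid = 12.4 × 931.2/1051 = 10.98 V.
Stage 2 is itself unloaded: V_out = V_mid × R4/(R3+R4) = 10.98 × 270/950.0 = 3.12 V.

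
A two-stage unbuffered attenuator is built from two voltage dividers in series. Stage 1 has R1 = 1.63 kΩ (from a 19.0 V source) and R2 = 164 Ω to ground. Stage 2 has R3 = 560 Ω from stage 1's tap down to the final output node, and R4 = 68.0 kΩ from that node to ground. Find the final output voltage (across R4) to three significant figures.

V_out ≈ 1.72 V

Stage 2 presents R3+R4 = 68560 Ω as a load on stage 1's tap.
Stage 1's lower leg becomes R2‖(R3+R4) = 163.6 Ω, so V_mid = 19.0 × 163.6/1794 = 1.733 V.
Stage 2 is itself unloaded: V_out = V_mid × R4/(R3+R4) = 1.733 × 68000/68560 = 1.72 V.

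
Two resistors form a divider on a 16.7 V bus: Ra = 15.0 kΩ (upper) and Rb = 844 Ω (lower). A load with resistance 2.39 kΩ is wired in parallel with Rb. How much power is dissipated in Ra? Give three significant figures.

Total resistance from the source is Ra + (Rb‖R_L) = 15620 Ω, so I = 16.7/15620 Ω = 1.069 mA.
P = I²·Ra = (1.069 mA)² × 15.0 kΩ = 17.1 mW.

P ≈ 17.1 mW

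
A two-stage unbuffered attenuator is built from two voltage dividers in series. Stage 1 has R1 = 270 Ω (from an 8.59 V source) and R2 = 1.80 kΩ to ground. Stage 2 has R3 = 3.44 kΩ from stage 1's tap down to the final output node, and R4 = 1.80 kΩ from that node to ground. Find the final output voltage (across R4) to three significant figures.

V_out ≈ 2.46 V

Stage 2 presents R3+R4 = 5240 Ω as a load on stage 1's tap.
Stage 1's lower leg becomes R2‖(R3+R4) = 1340 Ω, so V_mid = 8.59 × 1340/1610 = 7.149 V.
Stage 2 is itself unloaded: V_out = V_mid × R4/(R3+R4) = 7.149 × 1800/5240 = 2.46 V.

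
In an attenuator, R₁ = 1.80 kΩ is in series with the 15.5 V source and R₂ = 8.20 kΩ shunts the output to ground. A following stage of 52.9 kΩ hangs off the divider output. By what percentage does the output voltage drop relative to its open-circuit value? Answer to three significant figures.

The divider's output (Thévenin) resistance is R₁‖R₂ = 1.476 kΩ.
Fractional drop under load = R_th/(R_th + R_L) = 1.476 / (1.476 + 52.9) = 0.02714.
So the output falls by 2.71 %.

2.71 %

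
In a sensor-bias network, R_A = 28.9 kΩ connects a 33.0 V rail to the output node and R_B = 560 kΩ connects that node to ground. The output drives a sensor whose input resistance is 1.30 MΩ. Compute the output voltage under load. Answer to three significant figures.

V_out ≈ 30.7 V

The load sits in parallel with R_B: R_B‖R_L = (560 × 1300) / (560 + 1300) = 391.4 kΩ.
V_out = 33.0 × 391.4 / (28.9 + 391.4) = 33.0 × 391.4/420.3 = 30.7 V.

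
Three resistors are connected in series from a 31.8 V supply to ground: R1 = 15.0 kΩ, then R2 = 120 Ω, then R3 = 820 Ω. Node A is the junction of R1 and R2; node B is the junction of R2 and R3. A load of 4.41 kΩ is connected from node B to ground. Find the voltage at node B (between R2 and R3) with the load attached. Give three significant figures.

At node B, R3 is in parallel with the load: R3‖R_L = 691.4 Ω.
Below node A the resistance is R2 + (R3‖R_L) = 811.4 Ω, so V_A = 31.8 × 811.4/15810 = 1.632 V.
Then V_B = V_A × (R3‖R_L)/(R2 + R3‖R_L) = 1.632 × 691.4/811.4 = 1.39 V.

V ≈ 1.39 V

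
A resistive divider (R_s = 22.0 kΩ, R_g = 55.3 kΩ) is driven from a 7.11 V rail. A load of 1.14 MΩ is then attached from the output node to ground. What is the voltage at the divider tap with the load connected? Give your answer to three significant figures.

V_out ≈ 5.02 V

The load sits in parallel with R_g: R_g‖R_L = (55.3 × 1140) / (55.3 + 1140) = 52.74 kΩ.
V_out = 7.11 × 52.74 / (22.0 + 52.74) = 7.11 × 52.74/74.74 = 5.02 V.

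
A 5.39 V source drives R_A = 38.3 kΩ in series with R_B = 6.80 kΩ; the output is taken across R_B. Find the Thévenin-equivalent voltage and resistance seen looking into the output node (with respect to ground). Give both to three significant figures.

V_th = 0.813 V, R_th = 5.77 kΩ

V_th is the open-circuit tap voltage: 5.39 × 6.80/(38.3 + 6.80) = 0.813 V.
With the supply zeroed, R_A and R_B appear in parallel from the tap: R_th = R_A‖R_B = (38.3 × 6.80)/45.10 = 5.77 kΩ.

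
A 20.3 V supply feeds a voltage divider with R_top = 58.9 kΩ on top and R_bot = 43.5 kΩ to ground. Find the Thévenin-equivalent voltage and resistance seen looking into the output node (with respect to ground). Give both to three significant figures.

V_th is the open-circuit tap voltage: 20.3 × 43.5/(58.9 + 43.5) = 8.62 V.
With the supply zeroed, R_top and R_bot appear in parallel from the tap: R_th = R_top‖R_bot = (58.9 × 43.5)/102.4 = 25.0 kΩ.

V_th = 8.62 V, R_th = 25.0 kΩ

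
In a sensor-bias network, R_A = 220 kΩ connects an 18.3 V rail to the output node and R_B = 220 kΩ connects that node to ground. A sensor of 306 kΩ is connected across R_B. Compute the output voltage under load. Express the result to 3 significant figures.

The load sits in parallel with R_B: R_B‖R_L = (220 × 306) / (220 + 306) = 128.0 kΩ.
V_out = 18.3 × 128.0 / (220 + 128.0) = 18.3 × 128.0/348.0 = 6.73 V.

V_out ≈ 6.73 V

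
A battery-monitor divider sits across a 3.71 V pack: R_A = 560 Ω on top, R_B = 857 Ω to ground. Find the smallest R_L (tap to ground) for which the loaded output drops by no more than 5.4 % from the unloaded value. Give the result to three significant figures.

Output resistance R_th = R_A‖R_B = (560 × 857)/1417 = 338.7 Ω.
The fractional drop is R_th/(R_th + R_L); requiring this ≤ 0.0540 gives R_L ≥ R_th(1/0.0540 − 1) = 338.7 × 17.52 = 5.93 kΩ.

R_L(min) ≈ 5.93 kΩ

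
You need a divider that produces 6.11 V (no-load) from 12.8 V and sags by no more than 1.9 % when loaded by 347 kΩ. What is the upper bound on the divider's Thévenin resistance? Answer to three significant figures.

Loading drop = R_th/(R_th + R_L) ≤ 0.0190, so R_th ≤ R_L · ε/(1−ε) = 347 kΩ × 0.0190/0.9810 = 6.72 kΩ.
(Any R1, R2 with R2/(R1+R2) = 0.477 and R1‖R2 ≤ 6.72 kΩ will meet the spec.)

R_th ≤ 6.72 kΩ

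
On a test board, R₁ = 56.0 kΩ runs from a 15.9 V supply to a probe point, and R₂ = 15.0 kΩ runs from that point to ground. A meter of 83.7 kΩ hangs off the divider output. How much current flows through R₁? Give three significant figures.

I ≈ 0.231 mA

R₂‖R_L = 12.72 kΩ, so the source sees R₁ + R₂‖R_L = 68.72 kΩ.
I = 15.9 V / 68.72 kΩ = 0.231 mA.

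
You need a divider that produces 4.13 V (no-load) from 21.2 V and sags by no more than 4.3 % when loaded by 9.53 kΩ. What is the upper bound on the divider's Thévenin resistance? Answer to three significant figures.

Loading drop = R_th/(R_th + R_L) ≤ 0.0430, so R_th ≤ R_L · ε/(1−ε) = 9.53 kΩ × 0.0430/0.9570 = 428 Ω.
(Any R1, R2 with R2/(R1+R2) = 0.195 and R1‖R2 ≤ 428 Ω will meet the spec.)

R_th ≤ 428 Ω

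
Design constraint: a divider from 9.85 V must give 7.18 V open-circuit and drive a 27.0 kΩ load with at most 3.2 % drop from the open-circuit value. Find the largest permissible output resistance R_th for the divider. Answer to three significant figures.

Loading drop = R_th/(R_th + R_L) ≤ 0.0320, so R_th ≤ R_L · ε/(1−ε) = 27.0 kΩ × 0.0320/0.9680 = 893 Ω.
(Any R1, R2 with R2/(R1+R2) = 0.729 and R1‖R2 ≤ 893 Ω will meet the spec.)

R_th ≤ 893 Ω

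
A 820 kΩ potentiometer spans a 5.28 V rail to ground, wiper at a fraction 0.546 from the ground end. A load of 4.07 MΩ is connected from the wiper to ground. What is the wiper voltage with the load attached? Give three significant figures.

V ≈ 2.75 V

The wiper splits the pot into (1−α)R = 372.3 kΩ above and αR = 447.7 kΩ below.
Lower section ‖ load = 403.3 kΩ.
V_wiper = 5.28 × 403.3/(372.3 + 403.3) = 2.75 V.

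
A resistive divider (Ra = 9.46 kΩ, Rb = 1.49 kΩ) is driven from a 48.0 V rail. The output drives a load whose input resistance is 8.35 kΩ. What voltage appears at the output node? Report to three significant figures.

V_out ≈ 5.66 V

The load sits in parallel with Rb: Rb‖R_L = (1.49 × 8.35) / (1.49 + 8.35) = 1.264 kΩ.
V_out = 48.0 × 1.264 / (9.46 + 1.264) = 48.0 × 1.264/10.72 = 5.66 V.
(Unloaded it would have been 6.53 V.)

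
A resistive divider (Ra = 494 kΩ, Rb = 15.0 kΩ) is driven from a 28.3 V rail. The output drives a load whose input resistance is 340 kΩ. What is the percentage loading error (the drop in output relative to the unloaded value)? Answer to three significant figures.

The divider's output (Thévenin) resistance is Ra‖Rb = 14.56 kΩ.
Fractional drop under load = R_th/(R_th + R_L) = 14.56 / (14.56 + 340) = 0.04106.
So the output falls by 4.11 %.

4.11 %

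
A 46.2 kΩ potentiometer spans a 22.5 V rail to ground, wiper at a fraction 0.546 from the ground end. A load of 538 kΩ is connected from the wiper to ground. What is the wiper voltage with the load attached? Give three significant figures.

The wiper splits the pot into (1−α)R = 20.97 kΩ above and αR = 25.23 kΩ below.
Lower section ‖ load = 24.10 kΩ.
V_wiper = 22.5 × 24.10/(20.97 + 24.10) = 12.0 V.

V ≈ 12.0 V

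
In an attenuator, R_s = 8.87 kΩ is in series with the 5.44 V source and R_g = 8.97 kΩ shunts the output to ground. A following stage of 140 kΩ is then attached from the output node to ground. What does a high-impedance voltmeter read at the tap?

The load sits in parallel with R_g: R_g‖R_L = (8.97 × 140) / (8.97 + 140) = 8.430 kΩ.
V_out = 5.44 × 8.430 / (8.87 + 8.430) = 5.44 × 8.430/17.30 = 2.65 V.
(Unloaded it would have been 2.74 V.)

V_out ≈ 2.65 V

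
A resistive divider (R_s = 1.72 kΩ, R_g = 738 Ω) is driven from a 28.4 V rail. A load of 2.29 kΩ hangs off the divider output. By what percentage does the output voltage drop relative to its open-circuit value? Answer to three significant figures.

The divider's output (Thévenin) resistance is R_s‖R_g = 516.4 Ω.
Fractional drop under load = R_th/(R_th + R_L) = 516.4 / (516.4 + 2290) = 0.1840.
So the output falls by 18.4 %.

18.4 %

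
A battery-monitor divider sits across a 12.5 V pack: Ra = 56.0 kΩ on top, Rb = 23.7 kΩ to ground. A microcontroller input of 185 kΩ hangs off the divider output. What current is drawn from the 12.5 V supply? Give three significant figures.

Rb‖R_L = 21.01 kΩ, so the source sees Ra + Rb‖R_L = 77.01 kΩ.
I = 12.5 V / 77.01 kΩ = 0.162 mA.

I ≈ 0.162 mA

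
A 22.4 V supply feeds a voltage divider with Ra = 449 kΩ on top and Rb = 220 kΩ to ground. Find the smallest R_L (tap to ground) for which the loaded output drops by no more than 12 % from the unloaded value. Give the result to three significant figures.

R_L(min) ≈ 1.08 MΩ

Output resistance R_th = Ra‖Rb = (449 × 220)/669.0 = 147.7 kΩ.
The fractional drop is R_th/(R_th + R_L); requiring this ≤ 0.120 gives R_L ≥ R_th(1/0.120 − 1) = 147.7 × 7.333 = 1.08 MΩ.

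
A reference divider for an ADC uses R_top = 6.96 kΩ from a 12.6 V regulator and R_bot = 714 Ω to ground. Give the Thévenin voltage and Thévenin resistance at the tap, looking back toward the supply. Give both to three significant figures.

V_th = 1.17 V, R_th = 648 Ω

V_th is the open-circuit tap voltage: 12.6 × 714/(6960 + 714) = 1.17 V.
With the supply zeroed, R_top and R_bot appear in parallel from the tap: R_th = R_top‖R_bot = (6960 × 714)/7674 = 648 Ω.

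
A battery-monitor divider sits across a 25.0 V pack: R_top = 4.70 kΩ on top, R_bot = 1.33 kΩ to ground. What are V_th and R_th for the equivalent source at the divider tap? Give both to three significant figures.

V_th is the open-circuit tap voltage: 25.0 × 1.33/(4.70 + 1.33) = 5.51 V.
With the supply zeroed, R_top and R_bot appear in parallel from the tap: R_th = R_top‖R_bot = (4.70 × 1.33)/6.030 = 1.04 kΩ.

V_th = 5.51 V, R_th = 1.04 kΩ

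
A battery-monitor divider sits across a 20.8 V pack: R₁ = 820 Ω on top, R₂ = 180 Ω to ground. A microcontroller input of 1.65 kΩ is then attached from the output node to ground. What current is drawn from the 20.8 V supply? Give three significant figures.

R₂‖R_L = 162.3 Ω, so the source sees R₁ + R₂‖R_L = 982.3 Ω.
I = 20.8 V / 982.3 Ω = 21.2 mA.

I ≈ 21.2 mA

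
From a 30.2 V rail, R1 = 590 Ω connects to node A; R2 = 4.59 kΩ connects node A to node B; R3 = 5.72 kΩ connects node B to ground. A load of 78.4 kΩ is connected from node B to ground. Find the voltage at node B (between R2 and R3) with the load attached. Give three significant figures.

V ≈ 15.3 V

At node B, R3 is in parallel with the load: R3‖R_L = 5331 Ω.
Below node A the resistance is R2 + (R3‖R_L) = 9921 Ω, so V_A = 30.2 × 9921/10510 = 28.50 V.
Then V_B = V_A × (R3‖R_L)/(R2 + R3‖R_L) = 28.50 × 5331/9921 = 15.3 V.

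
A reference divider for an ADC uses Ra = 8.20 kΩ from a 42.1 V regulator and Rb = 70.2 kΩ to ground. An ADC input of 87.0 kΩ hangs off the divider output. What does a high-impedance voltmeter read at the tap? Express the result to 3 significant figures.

The load sits in parallel with Rb: Rb‖R_L = (70.2 × 87.0) / (70.2 + 87.0) = 38.85 kΩ.
V_out = 42.1 × 38.85 / (8.20 + 38.85) = 42.1 × 38.85/47.05 = 34.8 V.

V_out ≈ 34.8 V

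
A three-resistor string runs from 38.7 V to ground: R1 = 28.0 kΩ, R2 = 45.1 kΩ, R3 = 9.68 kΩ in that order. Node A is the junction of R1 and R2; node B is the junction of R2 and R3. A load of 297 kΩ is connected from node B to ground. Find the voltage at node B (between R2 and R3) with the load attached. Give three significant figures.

At node B, R3 is in parallel with the load: R3‖R_L = 9.374 kΩ.
Below node A the resistance is R2 + (R3‖R_L) = 54.47 kΩ, so V_A = 38.7 × 54.47/82.47 = 25.56 V.
Then V_B = V_A × (R3‖R_L)/(R2 + R3‖R_L) = 25.56 × 9.374/54.47 = 4.40 V.

V ≈ 4.40 V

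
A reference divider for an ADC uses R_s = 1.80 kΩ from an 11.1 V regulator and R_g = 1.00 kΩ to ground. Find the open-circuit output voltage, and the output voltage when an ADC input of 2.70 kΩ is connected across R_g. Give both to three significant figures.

Unloaded: 3.96 V; loaded: 3.20 V

Open-circuit: V = 11.1 × 1.00/(1.80 + 1.00) = 3.96 V.
With the load, R_g becomes R_g‖R_L = 0.7297 kΩ, so V = 11.1 × 0.7297/2.530 = 3.20 V.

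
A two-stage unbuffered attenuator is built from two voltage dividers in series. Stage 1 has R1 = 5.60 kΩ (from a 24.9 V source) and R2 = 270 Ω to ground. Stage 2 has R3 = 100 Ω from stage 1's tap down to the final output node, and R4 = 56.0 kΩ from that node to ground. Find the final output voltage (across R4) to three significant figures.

V_out ≈ 1.14 V

Stage 2 presents R3+R4 = 56100 Ω as a load on stage 1's tap.
Stage 1's lower leg becomes R2‖(R3+R4) = 268.7 Ω, so V_mid = 24.9 × 268.7/5869 = 1.140 V.
Stage 2 is itself unloaded: V_out = V_mid × R4/(R3+R4) = 1.140 × 56000/56100 = 1.14 V.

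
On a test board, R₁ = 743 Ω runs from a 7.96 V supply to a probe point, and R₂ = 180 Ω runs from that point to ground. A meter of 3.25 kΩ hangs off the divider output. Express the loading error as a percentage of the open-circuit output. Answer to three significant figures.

4.27 %

The divider's output (Thévenin) resistance is R₁‖R₂ = 144.9 Ω.
Fractional drop under load = R_th/(R_th + R_L) = 144.9 / (144.9 + 3250) = 0.04268.
So the output falls by 4.27 %.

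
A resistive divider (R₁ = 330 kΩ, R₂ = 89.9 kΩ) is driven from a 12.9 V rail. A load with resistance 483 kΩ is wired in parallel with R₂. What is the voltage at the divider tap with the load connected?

V_out ≈ 2.41 V

The load sits in parallel with R₂: R₂‖R_L = (89.9 × 483) / (89.9 + 483) = 75.79 kΩ.
V_out = 12.9 × 75.79 / (330 + 75.79) = 12.9 × 75.79/405.8 = 2.41 V.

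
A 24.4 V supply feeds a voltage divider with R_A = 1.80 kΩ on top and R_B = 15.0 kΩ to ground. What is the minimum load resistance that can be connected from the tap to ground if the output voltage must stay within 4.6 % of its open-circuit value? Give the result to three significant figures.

Output resistance R_th = R_A‖R_B = (1.80 × 15.0)/16.80 = 1.607 kΩ.
The fractional drop is R_th/(R_th + R_L); requiring this ≤ 0.0460 gives R_L ≥ R_th(1/0.0460 − 1) = 1.607 × 20.74 = 33.3 kΩ.

R_L(min) ≈ 33.3 kΩ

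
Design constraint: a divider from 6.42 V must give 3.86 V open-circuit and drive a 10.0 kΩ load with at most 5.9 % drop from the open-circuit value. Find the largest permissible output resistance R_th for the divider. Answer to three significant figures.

R_th ≤ 627 Ω

Loading drop = R_th/(R_th + R_L) ≤ 0.0590, so R_th ≤ R_L · ε/(1−ε) = 10.0 kΩ × 0.0590/0.9410 = 627 Ω.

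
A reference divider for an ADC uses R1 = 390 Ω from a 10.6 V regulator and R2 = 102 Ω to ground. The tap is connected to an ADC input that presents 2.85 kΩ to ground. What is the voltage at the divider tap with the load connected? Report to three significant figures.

The load sits in parallel with R2: R2‖R_L = (102 × 2850) / (102 + 2850) = 98.48 Ω.
V_out = 10.6 × 98.48 / (390 + 98.48) = 10.6 × 98.48/488.5 = 2.14 V.

V_out ≈ 2.14 V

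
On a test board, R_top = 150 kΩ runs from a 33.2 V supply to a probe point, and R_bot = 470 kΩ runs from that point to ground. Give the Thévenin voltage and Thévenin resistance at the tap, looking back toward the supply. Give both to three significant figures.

V_th is the open-circuit tap voltage: 33.2 × 470/(150 + 470) = 25.2 V.
With the supply zeroed, R_top and R_bot appear in parallel from the tap: R_th = R_top‖R_bot = (150 × 470)/620.0 = 114 kΩ.

V_th = 25.2 V, R_th = 114 kΩ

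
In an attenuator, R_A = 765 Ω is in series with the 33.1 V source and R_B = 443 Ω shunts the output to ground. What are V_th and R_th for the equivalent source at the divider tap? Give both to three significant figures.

V_th is the open-circuit tap voltage: 33.1 × 443/(765 + 443) = 12.1 V.
With the supply zeroed, R_A and R_B appear in parallel from the tap: R_th = R_A‖R_B = (765 × 443)/1208 = 281 Ω.

V_th = 12.1 V, R_th = 281 Ω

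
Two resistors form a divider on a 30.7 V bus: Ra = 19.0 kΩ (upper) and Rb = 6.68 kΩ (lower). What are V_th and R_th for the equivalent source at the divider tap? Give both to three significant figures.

V_th = 7.99 V, R_th = 4.94 kΩ

V_th is the open-circuit tap voltage: 30.7 × 6.68/(19.0 + 6.68) = 7.99 V.
With the supply zeroed, Ra and Rb appear in parallel from the tap: R_th = Ra‖Rb = (19.0 × 6.68)/25.68 = 4.94 kΩ.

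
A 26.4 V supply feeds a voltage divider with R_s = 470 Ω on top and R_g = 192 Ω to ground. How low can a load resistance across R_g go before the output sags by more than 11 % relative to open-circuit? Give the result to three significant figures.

Output resistance R_th = R_s‖R_g = (470 × 192)/662.0 = 136.3 Ω.
The fractional drop is R_th/(R_th + R_L); requiring this ≤ 0.110 gives R_L ≥ R_th(1/0.110 − 1) = 136.3 × 8.091 = 1.10 kΩ.

R_L(min) ≈ 1.10 kΩ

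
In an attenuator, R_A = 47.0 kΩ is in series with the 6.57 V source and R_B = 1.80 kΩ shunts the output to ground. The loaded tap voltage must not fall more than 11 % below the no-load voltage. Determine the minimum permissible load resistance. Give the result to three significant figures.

R_L(min) ≈ 14.0 kΩ

Output resistance R_th = R_A‖R_B = (47.0 × 1.80)/48.80 = 1.734 kΩ.
The fractional drop is R_th/(R_th + R_L); requiring this ≤ 0.110 gives R_L ≥ R_th(1/0.110 − 1) = 1.734 × 8.091 = 14.0 kΩ.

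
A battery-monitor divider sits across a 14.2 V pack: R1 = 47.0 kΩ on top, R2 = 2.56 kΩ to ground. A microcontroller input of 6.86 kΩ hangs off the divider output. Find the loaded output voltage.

The load sits in parallel with R2: R2‖R_L = (2.56 × 6.86) / (2.56 + 6.86) = 1.864 kΩ.
V_out = 14.2 × 1.864 / (47.0 + 1.864) = 14.2 × 1.864/48.86 = 0.542 V.
(Unloaded it would have been 0.733 V.)

V_out ≈ 0.542 V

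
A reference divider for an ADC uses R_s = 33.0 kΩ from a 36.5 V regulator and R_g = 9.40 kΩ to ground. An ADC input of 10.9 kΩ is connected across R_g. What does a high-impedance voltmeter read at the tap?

V_out ≈ 4.84 V

The load sits in parallel with R_g: R_g‖R_L = (9.40 × 10.9) / (9.40 + 10.9) = 5.047 kΩ.
V_out = 36.5 × 5.047 / (33.0 + 5.047) = 36.5 × 5.047/38.05 = 4.84 V.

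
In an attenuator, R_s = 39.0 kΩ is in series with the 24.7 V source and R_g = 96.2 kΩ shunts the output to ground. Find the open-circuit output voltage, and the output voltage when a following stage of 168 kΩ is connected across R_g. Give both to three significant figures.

Open-circuit: V = 24.7 × 96.2/(39.0 + 96.2) = 17.6 V.
With the load, R_g becomes R_g‖R_L = 61.17 kΩ, so V = 24.7 × 61.17/100.2 = 15.1 V.

Unloaded: 17.6 V; loaded: 15.1 V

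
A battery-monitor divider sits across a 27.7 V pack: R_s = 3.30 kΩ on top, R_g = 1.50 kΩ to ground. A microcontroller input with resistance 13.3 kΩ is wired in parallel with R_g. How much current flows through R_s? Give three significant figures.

R_g‖R_L = 1.348 kΩ, so the source sees R_s + R_g‖R_L = 4.648 kΩ.
I = 27.7 V / 4.648 kΩ = 5.96 mA.

I ≈ 5.96 mA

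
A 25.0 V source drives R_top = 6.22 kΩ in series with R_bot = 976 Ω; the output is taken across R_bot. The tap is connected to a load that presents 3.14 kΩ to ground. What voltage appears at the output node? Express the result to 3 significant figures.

V_out ≈ 2.67 V

The load sits in parallel with R_bot: R_bot‖R_L = (976 × 3140) / (976 + 3140) = 744.6 Ω.
V_out = 25.0 × 744.6 / (6220 + 744.6) = 25.0 × 744.6/6965 = 2.67 V.
(Unloaded it would have been 3.39 V.)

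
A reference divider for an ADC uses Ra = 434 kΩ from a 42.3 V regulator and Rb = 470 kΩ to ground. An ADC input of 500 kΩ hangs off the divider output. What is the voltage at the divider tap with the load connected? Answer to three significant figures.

V_out ≈ 15.2 V

The load sits in parallel with Rb: Rb‖R_L = (470 × 500) / (470 + 500) = 242.3 kΩ.
V_out = 42.3 × 242.3 / (434 + 242.3) = 42.3 × 242.3/676.3 = 15.2 V.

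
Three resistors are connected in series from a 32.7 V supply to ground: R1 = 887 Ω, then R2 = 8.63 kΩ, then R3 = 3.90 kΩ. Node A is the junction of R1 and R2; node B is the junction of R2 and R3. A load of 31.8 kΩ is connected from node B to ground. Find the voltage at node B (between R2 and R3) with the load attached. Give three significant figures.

At node B, R3 is in parallel with the load: R3‖R_L = 3474 Ω.
Below node A the resistance is R2 + (R3‖R_L) = 12100 Ω, so V_A = 32.7 × 12100/12990 = 30.47 V.
Then V_B = V_A × (R3‖R_L)/(R2 + R3‖R_L) = 30.47 × 3474/12100 = 8.74 V.

V ≈ 8.74 V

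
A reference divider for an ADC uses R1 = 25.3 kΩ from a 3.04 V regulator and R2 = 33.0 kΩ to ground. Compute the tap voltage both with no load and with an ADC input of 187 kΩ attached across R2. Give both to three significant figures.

Unloaded: 1.72 V; loaded: 1.60 V

Open-circuit: V = 3.04 × 33.0/(25.3 + 33.0) = 1.72 V.
With the load, R2 becomes R2‖R_L = 28.05 kΩ, so V = 3.04 × 28.05/53.35 = 1.60 V.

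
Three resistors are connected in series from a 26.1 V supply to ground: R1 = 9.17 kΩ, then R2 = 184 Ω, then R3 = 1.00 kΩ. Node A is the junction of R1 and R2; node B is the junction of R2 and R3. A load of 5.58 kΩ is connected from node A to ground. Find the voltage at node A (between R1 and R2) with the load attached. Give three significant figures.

V ≈ 2.51 V

Below node A the series string R2+R3 = 1184 Ω sits in parallel with the 5580 Ω load: 976.7 Ω.
V_A = 26.1 × 976.7/(9170 + 976.7) = 2.51 V.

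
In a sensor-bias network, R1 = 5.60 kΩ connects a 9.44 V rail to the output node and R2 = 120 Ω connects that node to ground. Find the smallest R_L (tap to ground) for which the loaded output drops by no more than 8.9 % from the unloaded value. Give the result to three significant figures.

R_L(min) ≈ 1.20 kΩ

Output resistance R_th = R1‖R2 = (5600 × 120)/5720 = 117.5 Ω.
The fractional drop is R_th/(R_th + R_L); requiring this ≤ 0.0890 gives R_L ≥ R_th(1/0.0890 − 1) = 117.5 × 10.24 = 1.20 kΩ.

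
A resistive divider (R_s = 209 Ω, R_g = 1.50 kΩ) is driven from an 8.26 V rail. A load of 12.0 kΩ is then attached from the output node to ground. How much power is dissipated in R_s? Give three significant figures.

Total resistance from the source is R_s + (R_g‖R_L) = 1542 Ω, so I = 8.26/1542 Ω = 5.356 mA.
P = I²·R_s = (5.356 mA)² × 209 Ω = 5.99 mW.

P ≈ 5.99 mW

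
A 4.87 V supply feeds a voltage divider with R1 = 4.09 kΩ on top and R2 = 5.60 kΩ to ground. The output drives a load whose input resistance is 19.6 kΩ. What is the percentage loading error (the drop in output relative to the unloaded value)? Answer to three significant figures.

10.8 %

Unloaded V = 4.87 × 5.60/9.690 = 2.8144 V.
Loaded: R2‖R_L = 4.356 kΩ, giving V = 4.87 × 4.356/8.446 = 2.5116 V.
Drop = (2.8144 − 2.5116) / 2.8144 = 10.8 %.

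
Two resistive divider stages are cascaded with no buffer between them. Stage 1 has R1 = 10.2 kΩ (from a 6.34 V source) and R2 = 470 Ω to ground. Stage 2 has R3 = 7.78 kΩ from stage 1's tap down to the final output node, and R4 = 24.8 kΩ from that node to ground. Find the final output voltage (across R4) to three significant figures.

Stage 2 presents R3+R4 = 32580 Ω as a load on stage 1's tap.
Stage 1's lower leg becomes R2‖(R3+R4) = 463.3 Ω, so V_mid = 6.34 × 463.3/10660 = 0.2755 V.
Stage 2 is itself unloaded: V_out = V_mid × R4/(R3+R4) = 0.2755 × 24800/32580 = 0.210 V.

V_out ≈ 0.210 V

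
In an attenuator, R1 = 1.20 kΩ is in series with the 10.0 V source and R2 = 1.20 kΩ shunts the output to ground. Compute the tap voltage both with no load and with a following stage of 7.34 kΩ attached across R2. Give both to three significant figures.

Open-circuit: V = 10.0 × 1.20/(1.20 + 1.20) = 5.00 V.
With the load, R2 becomes R2‖R_L = 1.031 kΩ, so V = 10.0 × 1.031/2.231 = 4.62 V.

Unloaded: 5.00 V; loaded: 4.62 V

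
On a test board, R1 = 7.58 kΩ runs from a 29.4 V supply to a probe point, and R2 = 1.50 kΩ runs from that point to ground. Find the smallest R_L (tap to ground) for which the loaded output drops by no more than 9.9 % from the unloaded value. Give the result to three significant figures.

R_L(min) ≈ 11.4 kΩ

Output resistance R_th = R1‖R2 = (7.58 × 1.50)/9.080 = 1.252 kΩ.
The fractional drop is R_th/(R_th + R_L); requiring this ≤ 0.0990 gives R_L ≥ R_th(1/0.0990 − 1) = 1.252 × 9.101 = 11.4 kΩ.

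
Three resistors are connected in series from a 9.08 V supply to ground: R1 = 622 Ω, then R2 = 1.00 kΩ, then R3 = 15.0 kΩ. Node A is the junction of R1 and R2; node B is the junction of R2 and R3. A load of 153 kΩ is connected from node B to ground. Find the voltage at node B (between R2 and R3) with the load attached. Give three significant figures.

V ≈ 8.12 V

At node B, R3 is in parallel with the load: R3‖R_L = 13660 Ω.
Below node A the resistance is R2 + (R3‖R_L) = 14660 Ω, so V_A = 9.08 × 14660/15280 = 8.710 V.
Then V_B = V_A × (R3‖R_L)/(R2 + R3‖R_L) = 8.710 × 13660/14660 = 8.12 V.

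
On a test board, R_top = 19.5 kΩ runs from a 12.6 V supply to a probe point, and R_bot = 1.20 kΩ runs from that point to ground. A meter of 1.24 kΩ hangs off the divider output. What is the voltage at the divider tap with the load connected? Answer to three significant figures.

The load sits in parallel with R_bot: R_bot‖R_L = (1.20 × 1.24) / (1.20 + 1.24) = 0.6098 kΩ.
V_out = 12.6 × 0.6098 / (19.5 + 0.6098) = 12.6 × 0.6098/20.11 = 0.382 V.

V_out ≈ 0.382 V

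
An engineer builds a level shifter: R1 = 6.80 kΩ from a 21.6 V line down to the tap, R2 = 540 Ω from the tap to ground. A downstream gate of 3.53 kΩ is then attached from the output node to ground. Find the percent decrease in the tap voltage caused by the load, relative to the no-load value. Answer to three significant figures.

12.4 %

The divider's output (Thévenin) resistance is R1‖R2 = 500.3 Ω.
Fractional drop under load = R_th/(R_th + R_L) = 500.3 / (500.3 + 3530) = 0.1241.
So the output falls by 12.4 %.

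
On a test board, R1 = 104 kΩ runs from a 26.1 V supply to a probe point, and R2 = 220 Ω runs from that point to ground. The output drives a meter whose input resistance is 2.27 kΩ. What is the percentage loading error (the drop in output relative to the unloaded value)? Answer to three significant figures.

Unloaded V = 26.1 × 220/104200 = 0.055095 V.
Loaded: R2‖R_L = 200.6 Ω, giving V = 26.1 × 200.6/104200 = 0.050237 V.
Drop = (0.055095 − 0.050237) / 0.055095 = 8.82 %.

8.82 %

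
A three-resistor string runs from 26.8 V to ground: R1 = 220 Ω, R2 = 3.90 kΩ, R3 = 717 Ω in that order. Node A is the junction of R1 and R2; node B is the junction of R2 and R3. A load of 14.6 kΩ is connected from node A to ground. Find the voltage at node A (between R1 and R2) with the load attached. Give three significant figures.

Below node A the series string R2+R3 = 4617 Ω sits in parallel with the 14600 Ω load: 3508 Ω.
V_A = 26.8 × 3508/(220 + 3508) = 25.2 V.

V ≈ 25.2 V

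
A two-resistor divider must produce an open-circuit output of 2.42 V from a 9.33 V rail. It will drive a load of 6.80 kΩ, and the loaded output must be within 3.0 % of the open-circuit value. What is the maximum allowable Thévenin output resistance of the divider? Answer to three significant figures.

Loading drop = R_th/(R_th + R_L) ≤ 0.0300, so R_th ≤ R_L · ε/(1−ε) = 6.80 kΩ × 0.0300/0.9700 = 210 Ω.
(Any R1, R2 with R2/(R1+R2) = 0.259 and R1‖R2 ≤ 210 Ω will meet the spec.)

R_th ≤ 210 Ω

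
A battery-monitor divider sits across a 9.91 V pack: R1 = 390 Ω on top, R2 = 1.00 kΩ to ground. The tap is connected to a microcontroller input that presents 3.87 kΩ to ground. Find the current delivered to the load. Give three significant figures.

I_L ≈ 1.72 mA

R2‖R_L = 794.7 Ω; V_out = 9.91 × 794.7/1185 = 6.648 V.
I_L = V_out / R_L = 6.648 / 3.87 kΩ = 1.72 mA.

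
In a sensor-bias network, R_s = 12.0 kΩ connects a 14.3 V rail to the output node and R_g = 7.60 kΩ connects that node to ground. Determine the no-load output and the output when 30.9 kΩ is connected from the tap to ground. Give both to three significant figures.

Open-circuit: V = 14.3 × 7.60/(12.0 + 7.60) = 5.54 V.
With the load, R_g becomes R_g‖R_L = 6.100 kΩ, so V = 14.3 × 6.100/18.10 = 4.82 V.

Unloaded: 5.54 V; loaded: 4.82 V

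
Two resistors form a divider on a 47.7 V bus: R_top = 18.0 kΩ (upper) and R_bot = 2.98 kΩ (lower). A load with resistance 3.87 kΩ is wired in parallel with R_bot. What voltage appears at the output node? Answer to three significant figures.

The load sits in parallel with R_bot: R_bot‖R_L = (2.98 × 3.87) / (2.98 + 3.87) = 1.684 kΩ.
V_out = 47.7 × 1.684 / (18.0 + 1.684) = 47.7 × 1.684/19.68 = 4.08 V.

V_out ≈ 4.08 V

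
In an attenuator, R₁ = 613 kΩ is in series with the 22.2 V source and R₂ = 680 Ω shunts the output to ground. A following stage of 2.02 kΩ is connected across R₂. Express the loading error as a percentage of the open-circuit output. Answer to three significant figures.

25.2 %

Unloaded V = 22.2 × 680/613700 = 0.02460 V.
Loaded: R₂‖R_L = 508.7 Ω, giving V = 22.2 × 508.7/613500 = 0.01841 V.
Drop = (0.02460 − 0.01841) / 0.02460 = 25.2 %.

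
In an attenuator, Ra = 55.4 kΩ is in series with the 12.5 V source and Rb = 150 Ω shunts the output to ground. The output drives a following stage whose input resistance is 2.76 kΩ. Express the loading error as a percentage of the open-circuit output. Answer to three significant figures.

5.14 %

The divider's output (Thévenin) resistance is Ra‖Rb = 149.6 Ω.
Fractional drop under load = R_th/(R_th + R_L) = 149.6 / (149.6 + 2760) = 0.05141.
So the output falls by 5.14 %.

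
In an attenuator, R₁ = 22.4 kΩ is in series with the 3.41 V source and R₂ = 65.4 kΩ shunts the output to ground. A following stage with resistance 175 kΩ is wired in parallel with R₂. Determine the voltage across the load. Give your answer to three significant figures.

The load sits in parallel with R₂: R₂‖R_L = (65.4 × 175) / (65.4 + 175) = 47.61 kΩ.
V_out = 3.41 × 47.61 / (22.4 + 47.61) = 3.41 × 47.61/70.01 = 2.32 V.

V_out ≈ 2.32 V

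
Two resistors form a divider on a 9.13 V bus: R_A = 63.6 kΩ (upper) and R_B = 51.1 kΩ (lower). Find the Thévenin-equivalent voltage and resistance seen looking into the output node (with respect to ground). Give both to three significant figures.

V_th = 4.07 V, R_th = 28.3 kΩ

V_th is the open-circuit tap voltage: 9.13 × 51.1/(63.6 + 51.1) = 4.07 V.
With the supply zeroed, R_A and R_B appear in parallel from the tap: R_th = R_A‖R_B = (63.6 × 51.1)/114.7 = 28.3 kΩ.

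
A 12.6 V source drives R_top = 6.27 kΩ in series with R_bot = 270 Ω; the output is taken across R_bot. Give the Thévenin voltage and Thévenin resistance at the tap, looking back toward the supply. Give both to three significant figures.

V_th is the open-circuit tap voltage: 12.6 × 270/(6270 + 270) = 0.520 V.
With the supply zeroed, R_top and R_bot appear in parallel from the tap: R_th = R_top‖R_bot = (6270 × 270)/6540 = 259 Ω.

V_th = 0.520 V, R_th = 259 Ω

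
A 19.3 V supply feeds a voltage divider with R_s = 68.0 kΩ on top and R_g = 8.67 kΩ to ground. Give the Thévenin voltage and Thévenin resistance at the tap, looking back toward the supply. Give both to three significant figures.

V_th is the open-circuit tap voltage: 19.3 × 8.67/(68.0 + 8.67) = 2.18 V.
With the supply zeroed, R_s and R_g appear in parallel from the tap: R_th = R_s‖R_g = (68.0 × 8.67)/76.67 = 7.69 kΩ.

V_th = 2.18 V, R_th = 7.69 kΩ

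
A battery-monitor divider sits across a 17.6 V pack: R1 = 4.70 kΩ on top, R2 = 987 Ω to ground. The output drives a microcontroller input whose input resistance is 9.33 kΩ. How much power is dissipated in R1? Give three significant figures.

P ≈ 46.5 mW

Total resistance from the source is R1 + (R2‖R_L) = 5593 Ω, so I = 17.6/5593 Ω = 3.147 mA.
P = I²·R1 = (3.147 mA)² × 4.70 kΩ = 46.5 mW.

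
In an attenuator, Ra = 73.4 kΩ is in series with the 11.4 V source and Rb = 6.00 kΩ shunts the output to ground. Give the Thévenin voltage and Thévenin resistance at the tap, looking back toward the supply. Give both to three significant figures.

V_th is the open-circuit tap voltage: 11.4 × 6.00/(73.4 + 6.00) = 0.861 V.
With the supply zeroed, Ra and Rb appear in parallel from the tap: R_th = Ra‖Rb = (73.4 × 6.00)/79.40 = 5.55 kΩ.

V_th = 0.861 V, R_th = 5.55 kΩ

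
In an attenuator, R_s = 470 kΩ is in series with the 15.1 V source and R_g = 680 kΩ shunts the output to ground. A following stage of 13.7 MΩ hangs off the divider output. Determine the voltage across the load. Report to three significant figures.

V_out ≈ 8.75 V

The load sits in parallel with R_g: R_g‖R_L = (680 × 13700) / (680 + 13700) = 647.8 kΩ.
V_out = 15.1 × 647.8 / (470 + 647.8) = 15.1 × 647.8/1118 = 8.75 V.
(Unloaded it would have been 8.93 V.)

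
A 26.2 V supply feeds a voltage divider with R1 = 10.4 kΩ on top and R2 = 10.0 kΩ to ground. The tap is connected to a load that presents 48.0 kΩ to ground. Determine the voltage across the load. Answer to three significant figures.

The load sits in parallel with R2: R2‖R_L = (10.0 × 48.0) / (10.0 + 48.0) = 8.276 kΩ.
V_out = 26.2 × 8.276 / (10.4 + 8.276) = 26.2 × 8.276/18.68 = 11.6 V.

V_out ≈ 11.6 V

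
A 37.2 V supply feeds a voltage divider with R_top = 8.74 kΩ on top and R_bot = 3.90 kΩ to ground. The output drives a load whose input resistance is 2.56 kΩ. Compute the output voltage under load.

The load sits in parallel with R_bot: R_bot‖R_L = (3.90 × 2.56) / (3.90 + 2.56) = 1.546 kΩ.
V_out = 37.2 × 1.546 / (8.74 + 1.546) = 37.2 × 1.546/10.29 = 5.59 V.

V_out ≈ 5.59 V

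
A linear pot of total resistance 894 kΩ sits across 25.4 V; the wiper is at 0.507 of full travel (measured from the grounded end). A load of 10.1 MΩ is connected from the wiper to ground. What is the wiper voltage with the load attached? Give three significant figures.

V ≈ 12.6 V

The wiper splits the pot into (1−α)R = 440.7 kΩ above and αR = 453.3 kΩ below.
Lower section ‖ load = 433.8 kΩ.
V_wiper = 25.4 × 433.8/(440.7 + 433.8) = 12.6 V.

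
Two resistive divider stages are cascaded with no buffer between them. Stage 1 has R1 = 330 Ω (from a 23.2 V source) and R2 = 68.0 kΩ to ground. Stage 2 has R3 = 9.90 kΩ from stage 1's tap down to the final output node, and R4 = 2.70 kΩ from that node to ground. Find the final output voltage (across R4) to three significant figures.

V_out ≈ 4.82 V

Stage 2 presents R3+R4 = 12600 Ω as a load on stage 1's tap.
Stage 1's lower leg becomes R2‖(R3+R4) = 10630 Ω, so V_mid = 23.2 × 10630/10960 = 22.50 V.
Stage 2 is itself unloaded: V_out = V_mid × R4/(R3+R4) = 22.50 × 2700/12600 = 4.82 V.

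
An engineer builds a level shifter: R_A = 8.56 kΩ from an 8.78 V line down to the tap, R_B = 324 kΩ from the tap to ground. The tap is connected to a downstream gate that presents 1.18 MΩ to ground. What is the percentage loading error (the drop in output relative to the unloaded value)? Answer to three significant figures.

The divider's output (Thévenin) resistance is R_A‖R_B = 8.340 kΩ.
Fractional drop under load = R_th/(R_th + R_L) = 8.340 / (8.340 + 1180) = 0.007018.
So the output falls by 0.702 %.

0.702 %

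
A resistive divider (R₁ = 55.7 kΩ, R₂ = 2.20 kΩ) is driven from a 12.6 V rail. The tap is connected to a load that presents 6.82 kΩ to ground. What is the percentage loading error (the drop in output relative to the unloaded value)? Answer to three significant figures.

The divider's output (Thévenin) resistance is R₁‖R₂ = 2.116 kΩ.
Fractional drop under load = R_th/(R_th + R_L) = 2.116 / (2.116 + 6.82) = 0.2368.
So the output falls by 23.7 %.

23.7 %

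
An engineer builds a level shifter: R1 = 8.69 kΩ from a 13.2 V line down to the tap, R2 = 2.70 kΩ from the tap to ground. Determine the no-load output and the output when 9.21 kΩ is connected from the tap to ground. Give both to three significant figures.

Unloaded: 3.13 V; loaded: 2.56 V

Open-circuit: V = 13.2 × 2.70/(8.69 + 2.70) = 3.13 V.
With the load, R2 becomes R2‖R_L = 2.088 kΩ, so V = 13.2 × 2.088/10.78 = 2.56 V.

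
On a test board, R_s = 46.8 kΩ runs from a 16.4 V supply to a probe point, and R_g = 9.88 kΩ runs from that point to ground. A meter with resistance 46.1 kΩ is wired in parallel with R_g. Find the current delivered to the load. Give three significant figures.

R_g‖R_L = 8.136 kΩ; V_out = 16.4 × 8.136/54.94 = 2.429 V.
I_L = V_out / R_L = 2.429 / 46.1 kΩ = 0.0527 mA.

I_L ≈ 0.0527 mA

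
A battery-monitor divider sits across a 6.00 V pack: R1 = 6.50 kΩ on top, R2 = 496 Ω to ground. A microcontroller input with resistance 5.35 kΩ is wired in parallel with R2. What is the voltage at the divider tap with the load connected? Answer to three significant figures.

The load sits in parallel with R2: R2‖R_L = (496 × 5350) / (496 + 5350) = 453.9 Ω.
V_out = 6.00 × 453.9 / (6500 + 453.9) = 6.00 × 453.9/6954 = 0.392 V.
(Unloaded it would have been 0.425 V.)

V_out ≈ 0.392 V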